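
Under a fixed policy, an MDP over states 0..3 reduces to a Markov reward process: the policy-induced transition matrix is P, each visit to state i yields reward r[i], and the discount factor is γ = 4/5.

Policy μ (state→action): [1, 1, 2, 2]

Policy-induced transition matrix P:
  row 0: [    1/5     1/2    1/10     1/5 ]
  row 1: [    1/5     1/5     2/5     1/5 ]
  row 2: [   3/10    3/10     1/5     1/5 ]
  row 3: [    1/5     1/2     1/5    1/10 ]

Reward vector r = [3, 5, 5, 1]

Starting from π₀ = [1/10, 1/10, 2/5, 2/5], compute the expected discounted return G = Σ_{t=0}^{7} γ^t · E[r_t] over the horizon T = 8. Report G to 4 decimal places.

t=0: π = [0.1000, 0.1000, 0.4000, 0.4000], E[r] = 3.2000, γ^t·E[r] = 3.200000, running G = 3.200000
t=1: π = [0.2400, 0.3900, 0.2100, 0.1600], E[r] = 3.8800, γ^t·E[r] = 3.104000, running G = 6.304000
t=2: π = [0.2210, 0.3410, 0.2540, 0.1840], E[r] = 3.8220, γ^t·E[r] = 2.446080, running G = 8.750080
t=3: π = [0.2254, 0.3469, 0.2461, 0.1816], E[r] = 3.8228, γ^t·E[r] = 1.957274, running G = 10.707354
t=4: π = [0.2246, 0.3467, 0.2468, 0.1818], E[r] = 3.8234, γ^t·E[r] = 1.566073, running G = 12.273426
t=5: π = [0.2247, 0.3466, 0.2469, 0.1818], E[r] = 3.8234, γ^t·E[r] = 1.252841, running G = 13.526268
t=6: π = [0.2247, 0.3466, 0.2469, 0.1818], E[r] = 3.8234, γ^t·E[r] = 1.002268, running G = 14.528536
t=7: π = [0.2247, 0.3466, 0.2469, 0.1818], E[r] = 3.8234, γ^t·E[r] = 0.801816, running G = 15.330352

G = 15.3304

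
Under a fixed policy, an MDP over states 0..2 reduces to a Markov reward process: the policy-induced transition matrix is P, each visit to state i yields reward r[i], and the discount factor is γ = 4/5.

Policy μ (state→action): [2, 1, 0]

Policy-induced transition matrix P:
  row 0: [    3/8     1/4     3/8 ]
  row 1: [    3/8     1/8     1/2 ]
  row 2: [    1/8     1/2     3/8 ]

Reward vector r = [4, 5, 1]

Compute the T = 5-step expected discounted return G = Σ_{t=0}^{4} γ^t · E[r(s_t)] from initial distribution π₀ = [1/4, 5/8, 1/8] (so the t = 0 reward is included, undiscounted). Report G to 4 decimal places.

G = 11.3569

t=0: π = [0.2500, 0.6250, 0.1250], E[r] = 4.2500, γ^t·E[r] = 4.250000, running G = 4.250000
t=1: π = [0.3438, 0.2031, 0.4531], E[r] = 2.8438, γ^t·E[r] = 2.275000, running G = 6.525000
t=2: π = [0.2617, 0.3379, 0.4004], E[r] = 3.1367, γ^t·E[r] = 2.007500, running G = 8.532500
t=3: π = [0.2749, 0.3079, 0.4172], E[r] = 3.0562, γ^t·E[r] = 1.564750, running G = 10.097250
t=4: π = [0.2707, 0.3158, 0.4135], E[r] = 3.0754, γ^t·E[r] = 1.259675, running G = 11.356925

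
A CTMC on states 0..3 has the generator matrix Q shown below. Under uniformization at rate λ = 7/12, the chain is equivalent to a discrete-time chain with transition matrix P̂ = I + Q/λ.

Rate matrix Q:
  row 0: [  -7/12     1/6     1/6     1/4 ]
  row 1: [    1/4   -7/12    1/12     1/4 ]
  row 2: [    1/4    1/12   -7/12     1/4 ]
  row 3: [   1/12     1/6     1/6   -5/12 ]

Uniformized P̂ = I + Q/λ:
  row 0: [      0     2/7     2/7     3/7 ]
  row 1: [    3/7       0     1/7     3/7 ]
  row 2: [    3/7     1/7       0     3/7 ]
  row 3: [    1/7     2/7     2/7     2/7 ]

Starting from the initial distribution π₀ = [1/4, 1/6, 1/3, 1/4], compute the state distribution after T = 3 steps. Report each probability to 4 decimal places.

t=0: π = [0.2500, 0.1667, 0.3333, 0.2500]
t=1: π = [0.2500, 0.1905, 0.1667, 0.3929]
t=2: π = [0.2092, 0.2075, 0.2109, 0.3724]
t=3: π = [0.2325, 0.1963, 0.1958, 0.3754]

π = [0.2325, 0.1963, 0.1958, 0.3754]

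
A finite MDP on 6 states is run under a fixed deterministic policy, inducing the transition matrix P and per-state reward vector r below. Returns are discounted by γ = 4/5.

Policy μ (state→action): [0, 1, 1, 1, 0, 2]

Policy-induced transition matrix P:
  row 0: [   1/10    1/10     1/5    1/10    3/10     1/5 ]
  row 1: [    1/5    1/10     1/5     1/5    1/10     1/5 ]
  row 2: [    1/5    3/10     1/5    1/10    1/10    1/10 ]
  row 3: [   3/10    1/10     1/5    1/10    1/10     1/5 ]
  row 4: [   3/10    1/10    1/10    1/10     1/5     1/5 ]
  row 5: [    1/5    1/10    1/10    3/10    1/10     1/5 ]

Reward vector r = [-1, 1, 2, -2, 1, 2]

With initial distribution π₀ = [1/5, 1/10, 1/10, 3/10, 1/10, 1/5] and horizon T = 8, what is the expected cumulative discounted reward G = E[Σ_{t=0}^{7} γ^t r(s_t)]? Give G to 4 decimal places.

G = 1.5105

t=0: π = [0.2000, 0.1000, 0.1000, 0.3000, 0.1000, 0.2000], E[r] = 0.0000, γ^t·E[r] = 0.000000, running G = 0.000000
t=1: π = [0.2200, 0.1200, 0.1700, 0.1500, 0.1500, 0.1900], E[r] = 0.4700, γ^t·E[r] = 0.376000, running G = 0.376000
t=2: π = [0.2080, 0.1340, 0.1660, 0.1500, 0.1590, 0.1830], E[r] = 0.4830, γ^t·E[r] = 0.309120, running G = 0.685120
t=3: π = [0.2101, 0.1332, 0.1658, 0.1500, 0.1575, 0.1834], E[r] = 0.4790, γ^t·E[r] = 0.245248, running G = 0.930368
t=4: π = [0.2097, 0.1332, 0.1659, 0.1500, 0.1578, 0.1834], E[r] = 0.4799, γ^t·E[r] = 0.196547, running G = 1.126915
t=5: π = [0.2098, 0.1332, 0.1659, 0.1500, 0.1577, 0.1834], E[r] = 0.4797, γ^t·E[r] = 0.157183, running G = 1.284097
t=6: π = [0.2098, 0.1332, 0.1659, 0.1500, 0.1577, 0.1834], E[r] = 0.4797, γ^t·E[r] = 0.125754, running G = 1.409852
t=7: π = [0.2098, 0.1332, 0.1659, 0.1500, 0.1577, 0.1834], E[r] = 0.4797, γ^t·E[r] = 0.100602, running G = 1.510454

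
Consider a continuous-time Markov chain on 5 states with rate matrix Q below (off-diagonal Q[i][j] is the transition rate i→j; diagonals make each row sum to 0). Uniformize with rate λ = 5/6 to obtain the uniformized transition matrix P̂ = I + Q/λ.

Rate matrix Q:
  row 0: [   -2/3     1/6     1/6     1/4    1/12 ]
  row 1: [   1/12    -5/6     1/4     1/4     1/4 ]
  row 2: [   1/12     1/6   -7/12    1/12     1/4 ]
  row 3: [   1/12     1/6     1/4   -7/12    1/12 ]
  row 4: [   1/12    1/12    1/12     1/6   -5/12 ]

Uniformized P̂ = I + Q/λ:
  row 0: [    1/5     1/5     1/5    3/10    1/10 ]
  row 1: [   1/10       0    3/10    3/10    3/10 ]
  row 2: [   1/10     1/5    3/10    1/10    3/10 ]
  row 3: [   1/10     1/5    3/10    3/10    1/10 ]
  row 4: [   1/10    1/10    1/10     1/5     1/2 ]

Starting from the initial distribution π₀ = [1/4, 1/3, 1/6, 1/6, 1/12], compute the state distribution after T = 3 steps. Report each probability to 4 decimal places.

t=0: π = [0.2500, 0.3333, 0.1667, 0.1667, 0.0833]
t=1: π = [0.1250, 0.1250, 0.2583, 0.2583, 0.2333]
t=2: π = [0.1125, 0.1517, 0.2408, 0.2250, 0.2700]
t=3: π = [0.1113, 0.1427, 0.2348, 0.2248, 0.2865]

π = [0.1113, 0.1427, 0.2348, 0.2248, 0.2865]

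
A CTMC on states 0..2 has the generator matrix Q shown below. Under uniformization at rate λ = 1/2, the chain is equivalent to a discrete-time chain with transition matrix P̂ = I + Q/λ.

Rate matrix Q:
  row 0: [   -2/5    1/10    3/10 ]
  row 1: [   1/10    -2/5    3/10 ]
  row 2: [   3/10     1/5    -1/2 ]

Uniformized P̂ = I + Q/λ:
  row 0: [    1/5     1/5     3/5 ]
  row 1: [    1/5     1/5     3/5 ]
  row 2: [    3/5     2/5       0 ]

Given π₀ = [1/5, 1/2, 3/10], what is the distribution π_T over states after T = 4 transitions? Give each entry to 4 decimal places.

π = [0.3565, 0.2782, 0.3653]

t=0: π = [0.2000, 0.5000, 0.3000]
t=1: π = [0.3200, 0.2600, 0.4200]
t=2: π = [0.3680, 0.2840, 0.3480]
t=3: π = [0.3392, 0.2696, 0.3912]
t=4: π = [0.3565, 0.2782, 0.3653]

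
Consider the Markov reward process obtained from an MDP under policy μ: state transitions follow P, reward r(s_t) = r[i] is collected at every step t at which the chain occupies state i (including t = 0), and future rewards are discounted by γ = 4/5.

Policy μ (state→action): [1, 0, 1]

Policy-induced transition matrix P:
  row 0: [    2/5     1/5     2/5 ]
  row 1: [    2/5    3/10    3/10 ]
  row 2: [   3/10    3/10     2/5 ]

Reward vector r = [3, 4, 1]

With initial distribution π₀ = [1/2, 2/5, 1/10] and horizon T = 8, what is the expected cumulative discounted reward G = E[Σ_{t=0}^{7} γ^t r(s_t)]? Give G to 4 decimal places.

t=0: π = [0.5000, 0.4000, 0.1000], E[r] = 3.2000, γ^t·E[r] = 3.200000, running G = 3.200000
t=1: π = [0.3900, 0.2500, 0.3600], E[r] = 2.5300, γ^t·E[r] = 2.024000, running G = 5.224000
t=2: π = [0.3640, 0.2610, 0.3750], E[r] = 2.5110, γ^t·E[r] = 1.607040, running G = 6.831040
t=3: π = [0.3625, 0.2636, 0.3739], E[r] = 2.5158, γ^t·E[r] = 1.288090, running G = 8.119130
t=4: π = [0.3626, 0.2638, 0.3736], E[r] = 2.5165, γ^t·E[r] = 1.030746, running G = 9.149876
t=5: π = [0.3626, 0.2637, 0.3736], E[r] = 2.5165, γ^t·E[r] = 0.824603, running G = 9.974479
t=6: π = [0.3626, 0.2637, 0.3736], E[r] = 2.5165, γ^t·E[r] = 0.659681, running G = 10.634160
t=7: π = [0.3626, 0.2637, 0.3736], E[r] = 2.5165, γ^t·E[r] = 0.527745, running G = 11.161905

G = 11.1619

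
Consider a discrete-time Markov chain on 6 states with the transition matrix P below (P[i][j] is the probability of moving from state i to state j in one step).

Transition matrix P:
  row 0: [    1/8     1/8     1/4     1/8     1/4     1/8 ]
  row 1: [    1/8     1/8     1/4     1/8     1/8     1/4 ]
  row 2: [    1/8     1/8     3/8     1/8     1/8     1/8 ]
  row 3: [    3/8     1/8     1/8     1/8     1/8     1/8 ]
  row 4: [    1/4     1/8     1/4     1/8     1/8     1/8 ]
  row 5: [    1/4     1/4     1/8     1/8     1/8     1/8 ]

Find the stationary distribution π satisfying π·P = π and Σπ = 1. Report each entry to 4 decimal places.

π = [0.1927, 0.1429, 0.2474, 0.1250, 0.1491, 0.1429]

Balance equations π_j = Σ_i π_i·P[i][j]:
  π_0 = 1/8·π_0 + 1/8·π_1 + 1/8·π_2 + 3/8·π_3 + 1/4·π_4 + 1/4·π_5
  π_1 = 1/8·π_0 + 1/8·π_1 + 1/8·π_2 + 1/8·π_3 + 1/8·π_4 + 1/4·π_5
  π_2 = 1/4·π_0 + 1/4·π_1 + 3/8·π_2 + 1/8·π_3 + 1/4·π_4 + 1/8·π_5
  π_3 = 1/8·π_0 + 1/8·π_1 + 1/8·π_2 + 1/8·π_3 + 1/8·π_4 + 1/8·π_5
  π_4 = 1/4·π_0 + 1/8·π_1 + 1/8·π_2 + 1/8·π_3 + 1/8·π_4 + 1/8·π_5
  normalize: π_0 + π_1 + π_2 + π_3 + π_4 + π_5 = 1
Solving the linear system gives exactly π = [85/441, 1/7, 97/392, 1/8, 263/1764, 1/7].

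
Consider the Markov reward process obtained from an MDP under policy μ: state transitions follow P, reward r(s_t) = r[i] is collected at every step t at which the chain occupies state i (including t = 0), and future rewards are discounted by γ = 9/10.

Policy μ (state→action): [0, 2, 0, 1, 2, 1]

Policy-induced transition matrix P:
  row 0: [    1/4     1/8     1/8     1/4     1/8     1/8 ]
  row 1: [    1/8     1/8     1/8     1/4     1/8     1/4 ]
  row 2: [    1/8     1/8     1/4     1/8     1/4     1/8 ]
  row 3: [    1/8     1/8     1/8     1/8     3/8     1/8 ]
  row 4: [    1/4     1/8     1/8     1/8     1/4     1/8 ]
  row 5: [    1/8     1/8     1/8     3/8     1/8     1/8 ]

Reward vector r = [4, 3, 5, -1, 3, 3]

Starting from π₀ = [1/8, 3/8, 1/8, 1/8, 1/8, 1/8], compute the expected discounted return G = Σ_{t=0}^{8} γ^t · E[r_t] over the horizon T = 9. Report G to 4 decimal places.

G = 16.4413

t=0: π = [0.1250, 0.3750, 0.1250, 0.1250, 0.1250, 0.1250], E[r] = 2.8750, γ^t·E[r] = 2.875000, running G = 2.875000
t=1: π = [0.1563, 0.1250, 0.1406, 0.2188, 0.1875, 0.1719], E[r] = 2.5625, γ^t·E[r] = 2.306250, running G = 5.181250
t=2: π = [0.1680, 0.1250, 0.1426, 0.2031, 0.2207, 0.1406], E[r] = 2.6406, γ^t·E[r] = 2.138906, running G = 7.320156
t=3: π = [0.1736, 0.1250, 0.1428, 0.1968, 0.2212, 0.1406], E[r] = 2.6721, γ^t·E[r] = 1.947975, running G = 9.268131
t=4: π = [0.1743, 0.1250, 0.1429, 0.1975, 0.2197, 0.1406], E[r] = 2.6701, γ^t·E[r] = 1.751876, running G = 11.020007
t=5: π = [0.1743, 0.1250, 0.1429, 0.1976, 0.2197, 0.1406], E[r] = 2.6697, γ^t·E[r] = 1.576414, running G = 12.596421
t=6: π = [0.1742, 0.1250, 0.1429, 0.1976, 0.2197, 0.1406], E[r] = 2.6697, γ^t·E[r] = 1.418790, running G = 14.015211
t=7: π = [0.1742, 0.1250, 0.1429, 0.1976, 0.2197, 0.1406], E[r] = 2.6697, γ^t·E[r] = 1.276915, running G = 15.292126
t=8: π = [0.1742, 0.1250, 0.1429, 0.1976, 0.2197, 0.1406], E[r] = 2.6697, γ^t·E[r] = 1.149223, running G = 16.441349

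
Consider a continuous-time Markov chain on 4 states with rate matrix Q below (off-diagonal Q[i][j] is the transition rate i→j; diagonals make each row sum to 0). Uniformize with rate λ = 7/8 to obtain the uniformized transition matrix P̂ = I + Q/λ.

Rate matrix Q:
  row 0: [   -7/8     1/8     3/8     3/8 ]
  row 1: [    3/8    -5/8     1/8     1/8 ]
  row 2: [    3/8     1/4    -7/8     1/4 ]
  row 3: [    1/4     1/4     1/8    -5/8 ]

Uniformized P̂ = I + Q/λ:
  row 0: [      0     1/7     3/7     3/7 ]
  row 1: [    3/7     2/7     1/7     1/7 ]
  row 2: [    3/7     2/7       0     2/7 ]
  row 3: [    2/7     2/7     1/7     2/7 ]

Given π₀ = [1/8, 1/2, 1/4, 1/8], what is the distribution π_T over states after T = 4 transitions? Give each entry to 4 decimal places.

π = [0.2667, 0.2454, 0.1977, 0.2901]

t=0: π = [0.1250, 0.5000, 0.2500, 0.1250]
t=1: π = [0.3571, 0.2679, 0.1429, 0.2321]
t=2: π = [0.2423, 0.2347, 0.2245, 0.2985]
t=3: π = [0.2821, 0.2511, 0.1800, 0.2868]
t=4: π = [0.2667, 0.2454, 0.1977, 0.2901]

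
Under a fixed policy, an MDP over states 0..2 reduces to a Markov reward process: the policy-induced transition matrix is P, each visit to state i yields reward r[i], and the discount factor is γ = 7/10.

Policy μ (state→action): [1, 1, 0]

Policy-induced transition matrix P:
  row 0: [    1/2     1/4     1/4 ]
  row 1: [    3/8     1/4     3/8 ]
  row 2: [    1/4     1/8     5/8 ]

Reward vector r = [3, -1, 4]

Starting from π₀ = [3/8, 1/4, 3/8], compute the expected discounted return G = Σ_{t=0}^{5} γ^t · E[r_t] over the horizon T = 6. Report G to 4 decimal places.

t=0: π = [0.3750, 0.2500, 0.3750], E[r] = 2.3750, γ^t·E[r] = 2.375000, running G = 2.375000
t=1: π = [0.3750, 0.2031, 0.4219], E[r] = 2.6094, γ^t·E[r] = 1.826563, running G = 4.201563
t=2: π = [0.3691, 0.1973, 0.4336], E[r] = 2.6445, γ^t·E[r] = 1.295820, running G = 5.497383
t=3: π = [0.3669, 0.1958, 0.4373], E[r] = 2.6541, γ^t·E[r] = 0.910340, running G = 6.407723
t=4: π = [0.3662, 0.1953, 0.4384], E[r] = 2.6571, γ^t·E[r] = 0.637963, running G = 7.045686
t=5: π = [0.3660, 0.1952, 0.4388], E[r] = 2.6581, γ^t·E[r] = 0.446740, running G = 7.492426

G = 7.4924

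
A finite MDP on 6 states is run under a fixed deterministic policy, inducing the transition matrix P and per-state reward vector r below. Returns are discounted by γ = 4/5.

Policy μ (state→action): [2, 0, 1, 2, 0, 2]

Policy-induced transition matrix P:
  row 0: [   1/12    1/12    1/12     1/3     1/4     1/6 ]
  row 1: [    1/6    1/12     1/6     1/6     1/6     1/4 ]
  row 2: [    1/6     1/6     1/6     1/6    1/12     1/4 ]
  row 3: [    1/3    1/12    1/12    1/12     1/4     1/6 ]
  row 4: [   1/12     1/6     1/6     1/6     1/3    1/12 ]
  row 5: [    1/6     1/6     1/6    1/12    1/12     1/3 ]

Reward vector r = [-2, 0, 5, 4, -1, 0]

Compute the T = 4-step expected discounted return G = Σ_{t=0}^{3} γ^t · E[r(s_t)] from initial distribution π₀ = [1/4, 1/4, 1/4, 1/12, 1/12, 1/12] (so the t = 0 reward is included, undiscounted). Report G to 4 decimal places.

G = 2.7153

t=0: π = [0.2500, 0.2500, 0.2500, 0.0833, 0.0833, 0.0833], E[r] = 1.0000, γ^t·E[r] = 1.000000, running G = 1.000000
t=1: π = [0.1528, 0.1181, 0.1389, 0.1944, 0.1806, 0.2153], E[r] = 0.9861, γ^t·E[r] = 0.788889, running G = 1.788889
t=2: π = [0.1713, 0.1279, 0.1377, 0.1580, 0.1962, 0.2089], E[r] = 0.7818, γ^t·E[r] = 0.500370, running G = 2.289259
t=3: π = [0.1624, 0.1286, 0.1392, 0.1646, 0.1979, 0.2073], E[r] = 0.8320, γ^t·E[r] = 0.426000, running G = 2.715259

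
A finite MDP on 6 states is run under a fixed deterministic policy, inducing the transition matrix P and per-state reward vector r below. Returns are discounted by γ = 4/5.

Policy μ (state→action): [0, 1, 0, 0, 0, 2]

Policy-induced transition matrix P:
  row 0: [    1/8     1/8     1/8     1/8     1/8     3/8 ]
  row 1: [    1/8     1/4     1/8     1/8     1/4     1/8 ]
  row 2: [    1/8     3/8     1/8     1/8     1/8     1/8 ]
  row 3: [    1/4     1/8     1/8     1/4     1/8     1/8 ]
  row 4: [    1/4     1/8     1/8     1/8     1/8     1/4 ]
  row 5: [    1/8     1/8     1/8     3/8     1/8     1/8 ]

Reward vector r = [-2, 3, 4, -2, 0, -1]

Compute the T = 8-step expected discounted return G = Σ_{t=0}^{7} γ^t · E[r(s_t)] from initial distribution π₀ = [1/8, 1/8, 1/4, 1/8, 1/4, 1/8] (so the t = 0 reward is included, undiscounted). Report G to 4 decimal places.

t=0: π = [0.1250, 0.1250, 0.2500, 0.1250, 0.2500, 0.1250], E[r] = 0.7500, γ^t·E[r] = 0.750000, running G = 0.750000
t=1: π = [0.1719, 0.2031, 0.1250, 0.1719, 0.1406, 0.1875], E[r] = 0.2344, γ^t·E[r] = 0.187500, running G = 0.937500
t=2: π = [0.1641, 0.1816, 0.1250, 0.1934, 0.1504, 0.1855], E[r] = 0.1445, γ^t·E[r] = 0.092500, running G = 1.030000
t=3: π = [0.1680, 0.1790, 0.1250, 0.1956, 0.1477, 0.1848], E[r] = 0.1250, γ^t·E[r] = 0.064000, running G = 1.094000
t=4: π = [0.1679, 0.1786, 0.1250, 0.1956, 0.1474, 0.1855], E[r] = 0.1233, γ^t·E[r] = 0.050500, running G = 1.144500
t=5: π = [0.1679, 0.1786, 0.1250, 0.1958, 0.1473, 0.1854], E[r] = 0.1229, γ^t·E[r] = 0.040285, running G = 1.184785
t=6: π = [0.1679, 0.1786, 0.1250, 0.1958, 0.1473, 0.1854], E[r] = 0.1229, γ^t·E[r] = 0.032215, running G = 1.217000
t=7: π = [0.1679, 0.1786, 0.1250, 0.1958, 0.1473, 0.1854], E[r] = 0.1229, γ^t·E[r] = 0.025772, running G = 1.242772

G = 1.2428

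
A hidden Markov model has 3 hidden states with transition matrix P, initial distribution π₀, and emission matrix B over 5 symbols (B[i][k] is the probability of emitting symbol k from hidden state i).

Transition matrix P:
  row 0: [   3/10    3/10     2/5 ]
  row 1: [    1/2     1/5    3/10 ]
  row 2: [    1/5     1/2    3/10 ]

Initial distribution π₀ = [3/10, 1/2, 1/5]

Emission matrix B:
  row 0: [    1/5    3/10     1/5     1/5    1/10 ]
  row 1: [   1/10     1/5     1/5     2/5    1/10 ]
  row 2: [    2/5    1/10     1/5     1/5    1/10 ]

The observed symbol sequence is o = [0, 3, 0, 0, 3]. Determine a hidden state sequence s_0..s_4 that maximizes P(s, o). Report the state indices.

path = [2, 1, 0, 2, 1]

t=0: δ = [6.000e-02, 5.000e-02, 8.000e-02]  (obs o_0=0)
t=1: δ = [5.000e-03, 1.600e-02, 4.800e-03]  ψ = [1, 2, 0]  (obs o_1=3)
t=2: δ = [1.600e-03, 3.200e-04, 1.920e-03]  ψ = [1, 1, 1]  (obs o_2=0)
t=3: δ = [9.600e-05, 9.600e-05, 2.560e-04]  ψ = [0, 2, 0]  (obs o_3=0)
t=4: δ = [1.024e-05, 5.120e-05, 1.536e-05]  ψ = [2, 2, 2]  (obs o_4=3)
backtrack: best end state = 1; path = [2, 1, 0, 2, 1]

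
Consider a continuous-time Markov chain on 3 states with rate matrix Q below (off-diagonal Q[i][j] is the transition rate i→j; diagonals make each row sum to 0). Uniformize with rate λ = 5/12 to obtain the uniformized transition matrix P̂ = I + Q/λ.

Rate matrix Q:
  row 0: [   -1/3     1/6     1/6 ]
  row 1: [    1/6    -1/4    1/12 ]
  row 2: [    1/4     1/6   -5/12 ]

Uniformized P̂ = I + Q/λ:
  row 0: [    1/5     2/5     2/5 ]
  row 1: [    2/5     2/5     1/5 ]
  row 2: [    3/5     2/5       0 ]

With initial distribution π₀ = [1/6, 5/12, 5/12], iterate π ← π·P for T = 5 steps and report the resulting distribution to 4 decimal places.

π = [0.3734, 0.4000, 0.2266]

t=0: π = [0.1667, 0.4167, 0.4167]
t=1: π = [0.4500, 0.4000, 0.1500]
t=2: π = [0.3400, 0.4000, 0.2600]
t=3: π = [0.3840, 0.4000, 0.2160]
t=4: π = [0.3664, 0.4000, 0.2336]
t=5: π = [0.3734, 0.4000, 0.2266]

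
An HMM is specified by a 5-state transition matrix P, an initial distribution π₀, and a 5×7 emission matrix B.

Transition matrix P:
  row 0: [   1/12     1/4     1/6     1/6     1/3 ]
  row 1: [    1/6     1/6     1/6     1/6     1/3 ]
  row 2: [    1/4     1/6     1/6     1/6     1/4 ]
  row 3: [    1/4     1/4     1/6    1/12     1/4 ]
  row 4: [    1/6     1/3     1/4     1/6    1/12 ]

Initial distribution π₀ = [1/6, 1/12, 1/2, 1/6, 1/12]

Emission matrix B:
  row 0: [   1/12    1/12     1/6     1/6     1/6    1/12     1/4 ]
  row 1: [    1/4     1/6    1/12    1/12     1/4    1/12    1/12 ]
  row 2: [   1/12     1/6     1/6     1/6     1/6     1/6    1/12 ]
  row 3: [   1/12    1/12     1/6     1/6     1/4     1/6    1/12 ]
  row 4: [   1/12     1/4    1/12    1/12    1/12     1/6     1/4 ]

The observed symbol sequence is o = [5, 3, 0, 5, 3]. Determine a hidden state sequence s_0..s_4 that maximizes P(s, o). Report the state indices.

path = [2, 0, 1, 4, 2]

t=0: δ = [1.389e-02, 6.944e-03, 8.333e-02, 2.778e-02, 1.389e-02]  (obs o_0=5)
t=1: δ = [3.472e-03, 1.157e-03, 2.315e-03, 2.315e-03, 1.736e-03]  ψ = [2, 2, 2, 2, 2]  (obs o_1=3)
t=2: δ = [4.823e-05, 2.170e-04, 4.823e-05, 4.823e-05, 9.645e-05]  ψ = [2, 0, 0, 0, 0]  (obs o_2=0)
t=3: δ = [3.014e-06, 3.014e-06, 6.028e-06, 6.028e-06, 1.206e-05]  ψ = [1, 1, 1, 1, 1]  (obs o_3=5)
t=4: δ = [3.349e-07, 3.349e-07, 5.023e-07, 3.349e-07, 1.256e-07]  ψ = [4, 4, 4, 4, 2]  (obs o_4=3)
backtrack: best end state = 2; path = [2, 0, 1, 4, 2]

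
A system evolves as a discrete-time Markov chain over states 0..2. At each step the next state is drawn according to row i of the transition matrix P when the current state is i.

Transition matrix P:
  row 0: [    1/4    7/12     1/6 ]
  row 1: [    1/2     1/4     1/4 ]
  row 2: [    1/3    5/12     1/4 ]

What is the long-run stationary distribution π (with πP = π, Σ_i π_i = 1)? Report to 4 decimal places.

π = [0.3708, 0.4101, 0.2191]

Balance equations π_j = Σ_i π_i·P[i][j]:
  π_0 = 1/4·π_0 + 1/2·π_1 + 1/3·π_2
  π_1 = 7/12·π_0 + 1/4·π_1 + 5/12·π_2
  normalize: π_0 + π_1 + π_2 = 1
Solving the linear system gives exactly π = [33/89, 73/178, 39/178].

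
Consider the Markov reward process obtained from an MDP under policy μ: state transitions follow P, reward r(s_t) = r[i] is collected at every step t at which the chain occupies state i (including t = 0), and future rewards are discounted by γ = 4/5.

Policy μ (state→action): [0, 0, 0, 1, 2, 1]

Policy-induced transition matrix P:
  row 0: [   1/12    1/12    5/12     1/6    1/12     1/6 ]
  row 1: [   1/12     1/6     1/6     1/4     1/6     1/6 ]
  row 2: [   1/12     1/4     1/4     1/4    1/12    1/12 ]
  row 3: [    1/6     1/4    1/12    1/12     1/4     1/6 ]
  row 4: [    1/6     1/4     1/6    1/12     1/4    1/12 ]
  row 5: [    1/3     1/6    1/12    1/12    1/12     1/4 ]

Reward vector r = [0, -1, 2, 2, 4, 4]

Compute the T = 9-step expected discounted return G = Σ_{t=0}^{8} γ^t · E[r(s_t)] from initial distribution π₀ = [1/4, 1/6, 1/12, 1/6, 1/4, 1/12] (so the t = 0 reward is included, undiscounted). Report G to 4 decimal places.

G = 7.4376

t=0: π = [0.2500, 0.1667, 0.0833, 0.1667, 0.2500, 0.0833], E[r] = 1.6667, γ^t·E[r] = 1.666667, running G = 1.666667
t=1: π = [0.1389, 0.1875, 0.2153, 0.1458, 0.1667, 0.1458], E[r] = 1.7847, γ^t·E[r] = 1.427778, running G = 3.094444
t=2: π = [0.1458, 0.1991, 0.1950, 0.1620, 0.1510, 0.1470], E[r] = 1.7072, γ^t·E[r] = 1.092593, running G = 4.187037
t=3: π = [0.1462, 0.1969, 0.1936, 0.1612, 0.1521, 0.1501], E[r] = 1.7215, γ^t·E[r] = 0.881383, running G = 5.068420
t=4: π = [0.1470, 0.1967, 0.1934, 0.1606, 0.1519, 0.1504], E[r] = 1.7205, γ^t·E[r] = 0.704728, running G = 5.773147
t=5: π = [0.1470, 0.1966, 0.1936, 0.1606, 0.1518, 0.1504], E[r] = 1.7208, γ^t·E[r] = 0.563866, running G = 6.337014
t=6: π = [0.1470, 0.1966, 0.1936, 0.1606, 0.1518, 0.1504], E[r] = 1.7207, γ^t·E[r] = 0.451069, running G = 6.788082
t=7: π = [0.1470, 0.1966, 0.1936, 0.1606, 0.1518, 0.1504], E[r] = 1.7207, γ^t·E[r] = 0.360856, running G = 7.148938
t=8: π = [0.1470, 0.1966, 0.1936, 0.1606, 0.1518, 0.1504], E[r] = 1.7207, γ^t·E[r] = 0.288684, running G = 7.437623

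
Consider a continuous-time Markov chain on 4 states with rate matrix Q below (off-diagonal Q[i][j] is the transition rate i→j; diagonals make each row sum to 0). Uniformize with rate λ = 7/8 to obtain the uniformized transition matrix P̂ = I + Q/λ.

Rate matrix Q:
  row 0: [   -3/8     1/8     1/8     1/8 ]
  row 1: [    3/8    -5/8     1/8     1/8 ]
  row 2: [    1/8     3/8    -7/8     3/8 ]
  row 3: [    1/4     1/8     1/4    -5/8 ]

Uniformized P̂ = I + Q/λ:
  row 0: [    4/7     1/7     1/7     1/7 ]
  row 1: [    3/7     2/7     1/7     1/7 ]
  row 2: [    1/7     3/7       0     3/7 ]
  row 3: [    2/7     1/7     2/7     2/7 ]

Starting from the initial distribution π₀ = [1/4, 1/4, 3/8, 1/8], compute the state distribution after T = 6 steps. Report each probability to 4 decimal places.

t=0: π = [0.2500, 0.2500, 0.3750, 0.1250]
t=1: π = [0.3393, 0.2857, 0.1071, 0.2679]
t=2: π = [0.4082, 0.2143, 0.1658, 0.2117]
t=3: π = [0.4093, 0.2208, 0.1494, 0.2205]
t=4: π = [0.4128, 0.2171, 0.1530, 0.2170]
t=5: π = [0.4128, 0.2176, 0.1520, 0.2176]
t=6: π = [0.4130, 0.2174, 0.1522, 0.2174]

π = [0.4130, 0.2174, 0.1522, 0.2174]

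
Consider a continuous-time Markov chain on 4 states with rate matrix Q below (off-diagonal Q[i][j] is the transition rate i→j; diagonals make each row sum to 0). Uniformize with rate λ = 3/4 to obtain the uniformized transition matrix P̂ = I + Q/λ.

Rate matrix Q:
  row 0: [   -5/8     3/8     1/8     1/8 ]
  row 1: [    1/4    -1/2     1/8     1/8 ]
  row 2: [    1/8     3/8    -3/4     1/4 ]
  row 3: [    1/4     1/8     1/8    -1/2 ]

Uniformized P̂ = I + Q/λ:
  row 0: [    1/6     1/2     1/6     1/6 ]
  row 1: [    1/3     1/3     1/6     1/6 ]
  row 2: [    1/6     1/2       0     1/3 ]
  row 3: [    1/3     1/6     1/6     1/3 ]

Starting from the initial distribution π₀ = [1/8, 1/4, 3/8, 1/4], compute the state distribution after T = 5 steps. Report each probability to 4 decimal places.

π = [0.2652, 0.3634, 0.1428, 0.2286]

t=0: π = [0.1250, 0.2500, 0.3750, 0.2500]
t=1: π = [0.2500, 0.3750, 0.1042, 0.2708]
t=2: π = [0.2743, 0.3472, 0.1493, 0.2292]
t=3: π = [0.2627, 0.3657, 0.1418, 0.2297]
t=4: π = [0.2659, 0.3625, 0.1430, 0.2286]
t=5: π = [0.2652, 0.3634, 0.1428, 0.2286]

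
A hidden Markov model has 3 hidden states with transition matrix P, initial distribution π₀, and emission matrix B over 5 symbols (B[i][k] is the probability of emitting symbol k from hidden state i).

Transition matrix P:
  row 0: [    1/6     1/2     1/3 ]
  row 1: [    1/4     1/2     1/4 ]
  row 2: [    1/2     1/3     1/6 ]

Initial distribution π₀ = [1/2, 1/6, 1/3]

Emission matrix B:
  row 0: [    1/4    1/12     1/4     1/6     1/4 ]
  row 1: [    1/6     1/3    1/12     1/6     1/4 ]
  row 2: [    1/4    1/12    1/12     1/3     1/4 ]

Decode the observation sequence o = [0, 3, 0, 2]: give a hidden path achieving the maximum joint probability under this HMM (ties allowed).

path = [0, 1, 2, 0]

t=0: δ = [1.250e-01, 2.778e-02, 8.333e-02]  (obs o_0=0)
t=1: δ = [6.944e-03, 1.042e-02, 1.389e-02]  ψ = [2, 0, 0]  (obs o_1=3)
t=2: δ = [1.736e-03, 8.681e-04, 6.510e-04]  ψ = [2, 1, 1]  (obs o_2=0)
t=3: δ = [8.138e-05, 7.234e-05, 4.823e-05]  ψ = [2, 0, 0]  (obs o_3=2)
backtrack: best end state = 0; path = [0, 1, 2, 0]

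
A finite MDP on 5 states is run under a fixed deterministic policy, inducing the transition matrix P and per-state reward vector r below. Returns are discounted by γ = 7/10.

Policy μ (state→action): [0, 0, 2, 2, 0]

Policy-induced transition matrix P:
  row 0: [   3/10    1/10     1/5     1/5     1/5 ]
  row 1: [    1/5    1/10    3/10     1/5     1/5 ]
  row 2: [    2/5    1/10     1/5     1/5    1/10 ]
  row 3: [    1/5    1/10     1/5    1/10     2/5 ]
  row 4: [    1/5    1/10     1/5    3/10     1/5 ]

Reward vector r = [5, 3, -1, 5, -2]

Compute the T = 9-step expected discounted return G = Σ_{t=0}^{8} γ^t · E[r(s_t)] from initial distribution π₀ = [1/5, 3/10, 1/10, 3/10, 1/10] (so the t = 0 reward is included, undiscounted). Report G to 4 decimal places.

t=0: π = [0.2000, 0.3000, 0.1000, 0.3000, 0.1000], E[r] = 3.1000, γ^t·E[r] = 3.100000, running G = 3.100000
t=1: π = [0.2400, 0.1000, 0.2300, 0.1800, 0.2500], E[r] = 1.6700, γ^t·E[r] = 1.169000, running G = 4.269000
t=2: π = [0.2700, 0.1000, 0.2100, 0.2070, 0.2130], E[r] = 2.0490, γ^t·E[r] = 1.004010, running G = 5.273010
t=3: π = [0.2690, 0.1000, 0.2100, 0.2006, 0.2204], E[r] = 1.9972, γ^t·E[r] = 0.685040, running G = 5.958050
t=4: π = [0.2689, 0.1000, 0.2100, 0.2020, 0.2191], E[r] = 2.0062, γ^t·E[r] = 0.481679, running G = 6.439729
t=5: π = [0.2689, 0.1000, 0.2100, 0.2017, 0.2194], E[r] = 2.0042, γ^t·E[r] = 0.336851, running G = 6.776579
t=6: π = [0.2689, 0.1000, 0.2100, 0.2018, 0.2193], E[r] = 2.0046, γ^t·E[r] = 0.235839, running G = 7.012418
t=7: π = [0.2689, 0.1000, 0.2100, 0.2018, 0.2194], E[r] = 2.0045, γ^t·E[r] = 0.165081, running G = 7.177500
t=8: π = [0.2689, 0.1000, 0.2100, 0.2018, 0.2194], E[r] = 2.0045, γ^t·E[r] = 0.115558, running G = 7.293057

G = 7.2931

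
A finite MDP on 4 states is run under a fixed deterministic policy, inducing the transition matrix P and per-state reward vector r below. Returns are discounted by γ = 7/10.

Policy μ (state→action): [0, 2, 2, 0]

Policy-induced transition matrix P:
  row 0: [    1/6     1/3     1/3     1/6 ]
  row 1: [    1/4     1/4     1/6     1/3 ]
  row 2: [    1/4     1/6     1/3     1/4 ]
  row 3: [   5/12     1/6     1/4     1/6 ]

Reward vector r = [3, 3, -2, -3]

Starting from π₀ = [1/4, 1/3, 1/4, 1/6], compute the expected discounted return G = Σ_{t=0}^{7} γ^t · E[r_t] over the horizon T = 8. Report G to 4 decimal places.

t=0: π = [0.2500, 0.3333, 0.2500, 0.1667], E[r] = 0.7500, γ^t·E[r] = 0.750000, running G = 0.750000
t=1: π = [0.2569, 0.2361, 0.2639, 0.2431], E[r] = 0.2222, γ^t·E[r] = 0.155556, running G = 0.905556
t=2: π = [0.2691, 0.2292, 0.2737, 0.2280], E[r] = 0.2633, γ^t·E[r] = 0.129022, running G = 1.034578
t=3: π = [0.2656, 0.2306, 0.2761, 0.2277], E[r] = 0.2533, γ^t·E[r] = 0.086875, running G = 1.121452
t=4: π = [0.2658, 0.2301, 0.2759, 0.2281], E[r] = 0.2517, γ^t·E[r] = 0.060431, running G = 1.181884
t=5: π = [0.2659, 0.2301, 0.2760, 0.2280], E[r] = 0.2521, γ^t·E[r] = 0.042364, running G = 1.224247
t=6: π = [0.2658, 0.2302, 0.2760, 0.2280], E[r] = 0.2520, γ^t·E[r] = 0.029648, running G = 1.253895
t=7: π = [0.2658, 0.2302, 0.2760, 0.2280], E[r] = 0.2520, γ^t·E[r] = 0.020753, running G = 1.274648

G = 1.2746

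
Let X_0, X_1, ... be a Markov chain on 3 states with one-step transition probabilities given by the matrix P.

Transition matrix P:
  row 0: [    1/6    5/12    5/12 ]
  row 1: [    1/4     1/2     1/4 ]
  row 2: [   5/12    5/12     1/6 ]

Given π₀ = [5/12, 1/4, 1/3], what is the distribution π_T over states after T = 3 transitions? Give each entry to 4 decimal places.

π = [0.2721, 0.4544, 0.2734]

t=0: π = [0.4167, 0.2500, 0.3333]
t=1: π = [0.2708, 0.4375, 0.2917]
t=2: π = [0.2760, 0.4531, 0.2708]
t=3: π = [0.2721, 0.4544, 0.2734]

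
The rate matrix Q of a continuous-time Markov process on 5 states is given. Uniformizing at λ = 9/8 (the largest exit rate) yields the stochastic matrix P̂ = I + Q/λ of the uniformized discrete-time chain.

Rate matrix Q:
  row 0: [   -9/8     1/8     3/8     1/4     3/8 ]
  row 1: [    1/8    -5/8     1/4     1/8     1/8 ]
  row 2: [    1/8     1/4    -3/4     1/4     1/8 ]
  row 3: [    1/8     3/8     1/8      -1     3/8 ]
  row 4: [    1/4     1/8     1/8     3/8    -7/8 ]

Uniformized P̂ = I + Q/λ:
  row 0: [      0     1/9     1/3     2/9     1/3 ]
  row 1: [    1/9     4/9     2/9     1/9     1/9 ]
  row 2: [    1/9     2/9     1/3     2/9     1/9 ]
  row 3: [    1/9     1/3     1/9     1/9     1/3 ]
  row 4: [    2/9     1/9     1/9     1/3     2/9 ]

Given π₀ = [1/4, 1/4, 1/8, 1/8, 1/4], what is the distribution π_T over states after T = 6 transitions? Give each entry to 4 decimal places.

t=0: π = [0.2500, 0.2500, 0.1250, 0.1250, 0.2500]
t=1: π = [0.1111, 0.2361, 0.2222, 0.2083, 0.2222]
t=2: π = [0.1235, 0.2608, 0.2114, 0.1975, 0.2068]
t=3: π = [0.1204, 0.2654, 0.2145, 0.1943, 0.2054]
t=4: π = [0.1206, 0.2666, 0.2150, 0.1940, 0.2039]
t=5: π = [0.1204, 0.2670, 0.2153, 0.1937, 0.2037]
t=6: π = [0.1204, 0.2671, 0.2154, 0.1937, 0.2035]

π = [0.1204, 0.2671, 0.2154, 0.1937, 0.2035]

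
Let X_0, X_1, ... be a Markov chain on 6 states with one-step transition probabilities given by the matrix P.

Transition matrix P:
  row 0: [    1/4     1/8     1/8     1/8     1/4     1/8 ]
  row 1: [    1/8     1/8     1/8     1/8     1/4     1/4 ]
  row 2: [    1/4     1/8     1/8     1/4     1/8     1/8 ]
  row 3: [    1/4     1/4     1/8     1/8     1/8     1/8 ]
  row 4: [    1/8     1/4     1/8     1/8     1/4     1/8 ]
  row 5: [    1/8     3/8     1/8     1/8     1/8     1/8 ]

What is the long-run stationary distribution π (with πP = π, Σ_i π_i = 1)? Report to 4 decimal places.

π = [0.1808, 0.2050, 0.1250, 0.1406, 0.1980, 0.1506]

Balance equations π_j = Σ_i π_i·P[i][j]:
  π_0 = 1/4·π_0 + 1/8·π_1 + 1/4·π_2 + 1/4·π_3 + 1/8·π_4 + 1/8·π_5
  π_1 = 1/8·π_0 + 1/8·π_1 + 1/8·π_2 + 1/4·π_3 + 1/4·π_4 + 3/8·π_5
  π_2 = 1/8·π_0 + 1/8·π_1 + 1/8·π_2 + 1/8·π_3 + 1/8·π_4 + 1/8·π_5
  π_3 = 1/8·π_0 + 1/8·π_1 + 1/4·π_2 + 1/8·π_3 + 1/8·π_4 + 1/8·π_5
  π_4 = 1/4·π_0 + 1/4·π_1 + 1/8·π_2 + 1/8·π_3 + 1/4·π_4 + 1/8·π_5
  normalize: π_0 + π_1 + π_2 + π_3 + π_4 + π_5 = 1
Solving the linear system gives exactly π = [81/448, 815/3976, 1/8, 9/64, 6297/31808, 4791/31808].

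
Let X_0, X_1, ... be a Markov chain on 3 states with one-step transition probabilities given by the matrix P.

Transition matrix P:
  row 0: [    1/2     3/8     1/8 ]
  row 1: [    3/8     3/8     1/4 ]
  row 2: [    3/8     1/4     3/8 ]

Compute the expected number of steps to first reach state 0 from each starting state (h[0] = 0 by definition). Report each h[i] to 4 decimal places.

First-step conditioning: h[0] = 0; for i ≠ 0, h[i] = 1 + Σ_k P[i][k]·h[k].
  h[1] = 1 + 3/8·h[1] + 1/4·h[2]
  h[2] = 1 + 1/4·h[1] + 3/8·h[2]
Solving the 2×2 linear system over states ≠ 0 gives exactly h = [0, 8/3, 8/3] (h[0] = 0 is the target).

h = [0.0000, 2.6667, 2.6667]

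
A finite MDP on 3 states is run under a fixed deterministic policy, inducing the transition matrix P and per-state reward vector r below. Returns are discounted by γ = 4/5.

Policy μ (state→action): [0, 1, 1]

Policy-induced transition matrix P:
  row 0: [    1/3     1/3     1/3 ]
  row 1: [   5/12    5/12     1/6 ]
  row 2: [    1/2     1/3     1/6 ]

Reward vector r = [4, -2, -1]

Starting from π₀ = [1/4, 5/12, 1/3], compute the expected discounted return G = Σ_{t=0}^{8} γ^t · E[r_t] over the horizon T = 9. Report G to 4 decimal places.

t=0: π = [0.2500, 0.4167, 0.3333], E[r] = -0.1667, γ^t·E[r] = -0.166667, running G = -0.166667
t=1: π = [0.4236, 0.3681, 0.2083], E[r] = 0.7500, γ^t·E[r] = 0.600000, running G = 0.433333
t=2: π = [0.3987, 0.3640, 0.2373], E[r] = 0.6296, γ^t·E[r] = 0.402963, running G = 0.836296
t=3: π = [0.4032, 0.3637, 0.2331], E[r] = 0.6524, γ^t·E[r] = 0.334025, running G = 1.170321
t=4: π = [0.4025, 0.3636, 0.2339], E[r] = 0.6488, γ^t·E[r] = 0.265758, running G = 1.436079
t=5: π = [0.4026, 0.3636, 0.2337], E[r] = 0.6494, γ^t·E[r] = 0.212807, running G = 1.648886
t=6: π = [0.4026, 0.3636, 0.2338], E[r] = 0.6493, γ^t·E[r] = 0.170220, running G = 1.819106
t=7: π = [0.4026, 0.3636, 0.2338], E[r] = 0.6494, γ^t·E[r] = 0.136179, running G = 1.955285
t=8: π = [0.4026, 0.3636, 0.2338], E[r] = 0.6494, γ^t·E[r] = 0.108943, running G = 2.064228

G = 2.0642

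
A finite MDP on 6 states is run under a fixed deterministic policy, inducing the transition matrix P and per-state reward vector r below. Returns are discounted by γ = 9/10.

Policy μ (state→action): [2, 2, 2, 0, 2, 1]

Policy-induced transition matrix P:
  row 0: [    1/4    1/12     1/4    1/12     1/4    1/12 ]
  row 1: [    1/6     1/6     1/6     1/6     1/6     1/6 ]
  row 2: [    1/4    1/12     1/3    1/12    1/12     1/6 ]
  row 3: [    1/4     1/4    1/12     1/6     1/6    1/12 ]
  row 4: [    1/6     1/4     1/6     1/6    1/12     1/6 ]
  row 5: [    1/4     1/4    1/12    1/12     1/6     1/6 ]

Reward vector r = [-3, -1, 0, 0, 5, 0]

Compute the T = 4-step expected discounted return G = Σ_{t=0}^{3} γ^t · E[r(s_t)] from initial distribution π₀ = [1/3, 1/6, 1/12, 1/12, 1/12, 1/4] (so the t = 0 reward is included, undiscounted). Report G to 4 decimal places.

t=0: π = [0.3333, 0.1667, 0.0833, 0.0833, 0.0833, 0.2500], E[r] = -0.7500, γ^t·E[r] = -0.750000, running G = -0.750000
t=1: π = [0.2292, 0.1667, 0.1806, 0.1111, 0.1806, 0.1319], E[r] = 0.0486, γ^t·E[r] = 0.043750, running G = -0.706250
t=2: π = [0.2211, 0.1678, 0.1956, 0.1215, 0.1557, 0.1383], E[r] = -0.0527, γ^t·E[r] = -0.042656, running G = -0.748906
t=3: π = [0.2230, 0.1666, 0.1960, 0.1204, 0.1558, 0.1381], E[r] = -0.0566, γ^t·E[r] = -0.041273, running G = -0.790180

G = -0.7902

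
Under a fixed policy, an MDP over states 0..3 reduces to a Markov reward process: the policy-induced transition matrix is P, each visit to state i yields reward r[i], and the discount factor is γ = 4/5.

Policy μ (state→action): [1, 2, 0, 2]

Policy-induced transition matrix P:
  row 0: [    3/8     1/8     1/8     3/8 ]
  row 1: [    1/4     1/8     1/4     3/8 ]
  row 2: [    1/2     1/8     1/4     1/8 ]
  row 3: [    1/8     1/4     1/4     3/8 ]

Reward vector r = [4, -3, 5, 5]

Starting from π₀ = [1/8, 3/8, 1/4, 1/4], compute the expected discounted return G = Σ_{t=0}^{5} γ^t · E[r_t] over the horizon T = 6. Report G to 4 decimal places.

t=0: π = [0.1250, 0.3750, 0.2500, 0.2500], E[r] = 1.8750, γ^t·E[r] = 1.875000, running G = 1.875000
t=1: π = [0.2969, 0.1563, 0.2344, 0.3125], E[r] = 3.4531, γ^t·E[r] = 2.762500, running G = 4.637500
t=2: π = [0.3066, 0.1641, 0.2129, 0.3164], E[r] = 3.3809, γ^t·E[r] = 2.163750, running G = 6.801250
t=3: π = [0.3020, 0.1646, 0.2117, 0.3218], E[r] = 3.3816, γ^t·E[r] = 1.731375, running G = 8.532625
t=4: π = [0.3004, 0.1652, 0.2122, 0.3221], E[r] = 3.3778, γ^t·E[r] = 1.383538, running G = 9.916163
t=5: π = [0.3004, 0.1653, 0.2124, 0.3219], E[r] = 3.3776, γ^t·E[r] = 1.106759, running G = 11.022921

G = 11.0229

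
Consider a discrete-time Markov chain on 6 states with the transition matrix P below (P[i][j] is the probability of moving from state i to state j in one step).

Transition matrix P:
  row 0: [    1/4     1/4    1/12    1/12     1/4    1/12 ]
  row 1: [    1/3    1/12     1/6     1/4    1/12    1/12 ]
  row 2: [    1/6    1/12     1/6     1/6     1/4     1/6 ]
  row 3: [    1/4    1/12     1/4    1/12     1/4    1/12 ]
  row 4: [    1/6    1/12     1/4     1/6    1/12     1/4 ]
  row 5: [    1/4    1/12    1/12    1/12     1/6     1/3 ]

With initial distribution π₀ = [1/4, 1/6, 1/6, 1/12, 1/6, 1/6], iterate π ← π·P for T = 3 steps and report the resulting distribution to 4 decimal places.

π = [0.2315, 0.1221, 0.1597, 0.1325, 0.1847, 0.1695]

t=0: π = [0.2500, 0.1667, 0.1667, 0.0833, 0.1667, 0.1667]
t=1: π = [0.2361, 0.1250, 0.1528, 0.1389, 0.1806, 0.1667]
t=2: π = [0.2326, 0.1227, 0.1597, 0.1319, 0.1852, 0.1678]
t=3: π = [0.2315, 0.1221, 0.1597, 0.1325, 0.1847, 0.1695]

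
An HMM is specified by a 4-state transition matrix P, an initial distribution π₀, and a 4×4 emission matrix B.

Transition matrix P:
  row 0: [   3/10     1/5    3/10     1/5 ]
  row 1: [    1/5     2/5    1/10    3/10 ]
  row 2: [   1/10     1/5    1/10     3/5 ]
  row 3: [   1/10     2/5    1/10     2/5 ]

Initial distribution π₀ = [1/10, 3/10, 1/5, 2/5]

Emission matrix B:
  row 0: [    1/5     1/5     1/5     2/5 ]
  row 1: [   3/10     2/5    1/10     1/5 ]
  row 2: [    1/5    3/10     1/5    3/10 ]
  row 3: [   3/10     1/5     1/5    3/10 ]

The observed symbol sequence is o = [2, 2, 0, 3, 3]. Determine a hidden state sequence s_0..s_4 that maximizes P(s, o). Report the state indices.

path = [3, 3, 3, 3, 3]

t=0: δ = [2.000e-02, 3.000e-02, 4.000e-02, 8.000e-02]  (obs o_0=2)
t=1: δ = [1.600e-03, 3.200e-03, 1.600e-03, 6.400e-03]  ψ = [3, 3, 3, 3]  (obs o_1=2)
t=2: δ = [1.280e-04, 7.680e-04, 1.280e-04, 7.680e-04]  ψ = [1, 3, 3, 3]  (obs o_2=0)
t=3: δ = [6.144e-05, 6.144e-05, 2.304e-05, 9.216e-05]  ψ = [1, 1, 1, 3]  (obs o_3=3)
t=4: δ = [7.373e-06, 7.373e-06, 5.530e-06, 1.106e-05]  ψ = [0, 3, 0, 3]  (obs o_4=3)
backtrack: best end state = 3; path = [3, 3, 3, 3, 3]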